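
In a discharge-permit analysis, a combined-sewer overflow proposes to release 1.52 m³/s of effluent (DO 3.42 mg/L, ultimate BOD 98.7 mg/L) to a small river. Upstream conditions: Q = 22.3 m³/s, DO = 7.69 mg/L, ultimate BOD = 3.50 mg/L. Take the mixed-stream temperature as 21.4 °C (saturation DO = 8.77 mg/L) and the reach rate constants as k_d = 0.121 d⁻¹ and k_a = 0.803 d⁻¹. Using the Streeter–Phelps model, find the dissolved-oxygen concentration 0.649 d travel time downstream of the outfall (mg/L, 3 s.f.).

DO ≈ 7.41 mg/L

Mixed DO = (22.3×7.69 + 1.52×3.42)/(22.3+1.52) = 176.7/23.82 = 7.418 mg/L.
Mixed L₀ = (22.3×3.50 + 1.52×98.7)/(23.82) = 228.1/23.82 = 9.575 mg/L.
Initial deficit D₀ = C_s − DO₀ = 8.77 − 7.418 = 1.352 mg/L.
D(0.649) = [0.121×9.575/(0.803−0.121)](e^(−0.121×0.649) − e^(−0.803×0.649)) + 1.352 e^(−0.803×0.649)
= 1.699 × (0.9245 − 0.5938) + 1.352 × 0.5938 = 1.365 mg/L.
DO = 8.77 − 1.365 = 7.405 mg/L.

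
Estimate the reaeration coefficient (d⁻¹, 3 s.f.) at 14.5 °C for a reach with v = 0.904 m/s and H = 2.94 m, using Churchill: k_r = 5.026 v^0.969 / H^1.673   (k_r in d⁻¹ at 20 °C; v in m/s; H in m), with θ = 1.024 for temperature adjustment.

k_r ≈ 0.658 d⁻¹

k_r(20) = 5.026 × 0.904^0.969 / 2.94^1.673 = 5.026 × 0.9068 / 6.075 = 0.7502 d⁻¹.
k_r(14.5) = 0.7502 × 1.024^(14.5−20) = 0.7502 × 0.8777 = 0.6585 d⁻¹.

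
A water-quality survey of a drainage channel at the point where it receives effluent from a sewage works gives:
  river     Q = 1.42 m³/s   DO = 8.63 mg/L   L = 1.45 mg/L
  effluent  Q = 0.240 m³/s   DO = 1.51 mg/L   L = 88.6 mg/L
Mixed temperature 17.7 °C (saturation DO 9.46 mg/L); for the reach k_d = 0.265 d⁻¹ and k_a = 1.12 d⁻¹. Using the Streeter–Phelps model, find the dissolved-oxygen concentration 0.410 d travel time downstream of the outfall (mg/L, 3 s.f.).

Mixed DO = (1.42×8.63 + 0.240×1.51)/(1.42+0.240) = 12.62/1.660 = 7.601 mg/L.
Mixed L₀ = (1.42×1.45 + 0.240×88.6)/(1.660) = 23.32/1.660 = 14.05 mg/L.
Initial deficit D₀ = C_s − DO₀ = 9.46 − 7.601 = 1.859 mg/L.
D(0.410) = [0.265×14.05/(1.12−0.265)](e^(−0.265×0.410) − e^(−1.12×0.410)) + 1.859 e^(−1.12×0.410)
= 4.355 × (0.8970 − 0.6318) + 1.859 × 0.6318 = 2.330 mg/L.
DO = 9.46 − 2.330 = 7.130 mg/L.

DO ≈ 7.13 mg/L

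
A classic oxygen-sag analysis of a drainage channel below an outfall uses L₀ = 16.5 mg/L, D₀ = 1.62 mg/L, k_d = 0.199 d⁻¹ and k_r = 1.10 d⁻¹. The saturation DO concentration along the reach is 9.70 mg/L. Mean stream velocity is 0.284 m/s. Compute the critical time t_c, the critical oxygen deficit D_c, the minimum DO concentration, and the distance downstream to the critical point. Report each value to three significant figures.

t_c ≈ 1.25 d; D_c ≈ 2.33 mg/L; min DO ≈ 7.37 mg/L; x_c ≈ 30.6 km

At the critical point dD/dt = 0, so k_d L₀ e^(−k_d t) = k_r D. Substituting D(t) from the Streeter–Phelps equation and solving for t gives
t_c = ln[(k_r/k_d)(1 − D₀(k_r−k_d)/(k_d L₀))] / (k_r−k_d).
Here k_r−k_d = 0.9010 d⁻¹ and 1 − D₀(k_r−k_d)/(k_d L₀) = 1 − 1.62×0.9010/(0.199×16.5) = 0.5555, so
t_c = ln(5.528 × 0.5555) / 0.9010 = 1.122 / 0.9010 = 1.245 d.
L(t_c) = L₀ e^(−k_d t_c) = 16.5 × 0.7805 = 12.88 mg/L, and at the critical point k_r D_c = k_d L, so D_c = (0.199/1.10) × 12.88 = 2.330 mg/L.
Minimum DO = C_s − D_c = 9.70 − 2.330 = 7.370 mg/L.
x_c = v t_c = 0.284 m/s × 1.245 d × 86400 s/d = 30550 m ≈ 30.6 km.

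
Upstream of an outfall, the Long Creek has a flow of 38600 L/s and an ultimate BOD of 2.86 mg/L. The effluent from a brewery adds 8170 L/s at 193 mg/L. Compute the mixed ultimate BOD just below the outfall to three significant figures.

36.1 mg/L

Flow-weighted mixing: C = (Q_r C_r + Q_w C_w)/(Q_r + Q_w)
= (38600×2.86 + 8170×193)/(38600 + 8170) = 1.687×10^6/46770 = 36.07 mg/L.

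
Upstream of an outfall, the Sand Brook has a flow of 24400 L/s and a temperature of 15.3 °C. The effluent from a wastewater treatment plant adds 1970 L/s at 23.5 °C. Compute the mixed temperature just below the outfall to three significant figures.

15.9 °C

Flow-weighted mixing: C = (Q_r C_r + Q_w C_w)/(Q_r + Q_w)
= (24400×15.3 + 1970×23.5)/(24400 + 1970) = 419600/26370 = 15.91 °C.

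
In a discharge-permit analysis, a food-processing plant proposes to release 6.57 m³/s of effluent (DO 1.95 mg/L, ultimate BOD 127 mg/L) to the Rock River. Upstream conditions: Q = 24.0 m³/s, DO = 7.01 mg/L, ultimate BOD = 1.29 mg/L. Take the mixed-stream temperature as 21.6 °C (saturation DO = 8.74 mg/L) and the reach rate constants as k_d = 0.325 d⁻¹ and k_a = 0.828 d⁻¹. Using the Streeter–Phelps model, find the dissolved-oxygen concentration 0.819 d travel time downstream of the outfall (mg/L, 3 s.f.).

Mixed DO = (24.0×7.01 + 6.57×1.95)/(24.0+6.57) = 181.1/30.57 = 5.923 mg/L.
Mixed L₀ = (24.0×1.29 + 6.57×127)/(30.57) = 865.4/30.57 = 28.31 mg/L.
Initial deficit D₀ = C_s − DO₀ = 8.74 − 5.923 = 2.817 mg/L.
D(0.819) = [0.325×28.31/(0.828−0.325)](e^(−0.325×0.819) − e^(−0.828×0.819)) + 2.817 e^(−0.828×0.819)
= 18.29 × (0.7663 − 0.5076) + 2.817 × 0.5076 = 6.162 mg/L.
DO = 8.74 − 6.162 = 2.578 mg/L.

DO ≈ 2.58 mg/L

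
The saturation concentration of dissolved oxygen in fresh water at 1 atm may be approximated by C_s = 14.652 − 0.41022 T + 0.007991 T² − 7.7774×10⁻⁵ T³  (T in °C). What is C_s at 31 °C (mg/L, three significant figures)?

C_s ≈ 7.30 mg/L

C_s = 14.652 − 0.41022×31 + 0.007991×31² − 7.7774×10⁻⁵×31³ = 7.298 mg/L.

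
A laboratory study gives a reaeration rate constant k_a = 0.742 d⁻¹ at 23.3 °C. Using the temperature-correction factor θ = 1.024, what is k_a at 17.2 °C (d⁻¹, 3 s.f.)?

k_a ≈ 0.642 d⁻¹

k_a(T₂) = k_a(T₁) · θ^(T₂−T₁) = 0.742 × 1.024^(17.2−23.3)
= 0.742 × 1.024^-6.10 = 0.742 × 0.8653 = 0.6421 d⁻¹.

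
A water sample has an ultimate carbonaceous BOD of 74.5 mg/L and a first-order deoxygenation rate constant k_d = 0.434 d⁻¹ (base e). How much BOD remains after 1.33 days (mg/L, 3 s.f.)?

L_t = L₀ e^(−k_d t) = 74.5 × e^(−0.434×1.33) = 74.5 × 0.5615 = 41.83 mg/L.

L ≈ 41.8 mg/L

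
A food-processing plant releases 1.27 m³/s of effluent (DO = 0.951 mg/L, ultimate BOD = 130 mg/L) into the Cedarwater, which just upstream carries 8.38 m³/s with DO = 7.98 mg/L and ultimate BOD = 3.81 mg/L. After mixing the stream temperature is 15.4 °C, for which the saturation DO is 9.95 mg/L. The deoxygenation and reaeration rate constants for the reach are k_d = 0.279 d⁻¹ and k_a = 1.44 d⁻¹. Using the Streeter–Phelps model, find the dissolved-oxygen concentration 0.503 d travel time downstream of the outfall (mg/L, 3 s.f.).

DO ≈ 6.66 mg/L

Mixed DO = (8.38×7.98 + 1.27×0.951)/(8.38+1.27) = 68.08/9.650 = 7.055 mg/L.
Mixed L₀ = (8.38×3.81 + 1.27×130)/(9.650) = 197.0/9.650 = 20.42 mg/L.
Initial deficit D₀ = C_s − DO₀ = 9.95 − 7.055 = 2.895 mg/L.
D(0.503) = [0.279×20.42/(1.44−0.279)](e^(−0.279×0.503) − e^(−1.44×0.503)) + 2.895 e^(−1.44×0.503)
= 4.907 × (0.8691 − 0.4847) + 2.895 × 0.4847 = 3.289 mg/L.
DO = 9.95 − 3.289 = 6.661 mg/L.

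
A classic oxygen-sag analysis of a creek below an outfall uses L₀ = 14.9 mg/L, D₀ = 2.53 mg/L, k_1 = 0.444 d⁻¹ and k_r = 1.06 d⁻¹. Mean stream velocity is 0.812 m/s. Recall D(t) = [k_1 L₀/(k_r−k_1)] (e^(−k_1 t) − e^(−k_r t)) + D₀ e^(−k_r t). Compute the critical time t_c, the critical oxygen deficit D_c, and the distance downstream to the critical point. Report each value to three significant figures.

t_c = [1/(k_r−k_1)] ln[(k_r/k_1)(1 − D₀(k_r−k_1)/(k_1 L₀))]
= [1/(1.06−0.444)] ln[(1.06/0.444)(1 − 2.53×0.6160/(0.444×14.9))]
= (1/0.6160) ln[2.387 × 0.7644] = 1.623 × ln(1.825) = 1.623 × 0.6016 = 0.9766 d.
L(t_c) = L₀ e^(−k_1 t_c) = 14.9 × 0.6482 = 9.658 mg/L, and at the critical point k_r D_c = k_1 L, so D_c = (0.444/1.06) × 9.658 = 4.045 mg/L.
x_c = v t_c = 0.812 m/s × 0.9766 d × 86400 s/d = 68510 m ≈ 68.5 km.

t_c ≈ 0.977 d; D_c ≈ 4.05 mg/L; x_c ≈ 68.5 km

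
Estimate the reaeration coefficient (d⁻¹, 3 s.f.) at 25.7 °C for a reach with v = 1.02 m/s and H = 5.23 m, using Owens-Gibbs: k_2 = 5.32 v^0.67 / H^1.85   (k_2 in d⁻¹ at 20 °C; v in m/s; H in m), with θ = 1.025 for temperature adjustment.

k_2(20) = 5.32 × 1.02^0.67 / 5.23^1.85 = 5.32 × 1.013 / 21.34 = 0.2526 d⁻¹.
k_2(25.7) = 0.2526 × 1.025^(25.7−20) = 0.2526 × 1.151 = 0.2908 d⁻¹.

k_2 ≈ 0.291 d⁻¹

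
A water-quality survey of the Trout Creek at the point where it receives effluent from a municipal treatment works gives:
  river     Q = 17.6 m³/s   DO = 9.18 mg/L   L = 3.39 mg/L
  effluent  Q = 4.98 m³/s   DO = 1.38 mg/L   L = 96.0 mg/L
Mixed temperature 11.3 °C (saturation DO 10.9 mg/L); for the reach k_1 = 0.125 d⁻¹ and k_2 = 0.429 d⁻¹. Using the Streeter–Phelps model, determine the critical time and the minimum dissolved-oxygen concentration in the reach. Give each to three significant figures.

Mixed DO = (17.6×9.18 + 4.98×1.38)/(17.6+4.98) = 168.4/22.58 = 7.460 mg/L.
Mixed L₀ = (17.6×3.39 + 4.98×96.0)/(22.58) = 537.7/22.58 = 23.82 mg/L.
Initial deficit D₀ = C_s − DO₀ = 10.9 − 7.460 = 3.440 mg/L.
t_c = (1/0.3040) ln[(0.429/0.125)(1 − 3.440×0.3040/(0.125×23.82))] = 3.289 × ln(2.226) = 2.633 d.
D_c = (0.125/0.429) × 23.82 × e^(−0.125×2.633) = 0.2914 × 23.82 × 0.7196 = 4.993 mg/L.
Minimum DO = 10.9 − 4.993 = 5.907 mg/L.

t_c ≈ 2.63 d; minimum DO ≈ 5.91 mg/L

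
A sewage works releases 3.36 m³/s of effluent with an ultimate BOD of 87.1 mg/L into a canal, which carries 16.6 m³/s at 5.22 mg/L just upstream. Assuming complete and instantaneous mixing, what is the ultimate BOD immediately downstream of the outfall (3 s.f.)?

Flow-weighted mixing: C = (Q_r C_r + Q_w C_w)/(Q_r + Q_w)
= (16.6×5.22 + 3.36×87.1)/(16.6 + 3.36) = 379.3/19.96 = 19.00 mg/L.

19.0 mg/L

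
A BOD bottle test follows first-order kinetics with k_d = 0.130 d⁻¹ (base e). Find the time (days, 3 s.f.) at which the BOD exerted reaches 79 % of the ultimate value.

y/L₀ = 1 − e^(−k_d t) = 0.79 ⇒ e^(−k_d t) = 0.210
t = −ln(0.210) / 0.130 = 1.561 / 0.130 = 12.00 d.

t ≈ 12.0 d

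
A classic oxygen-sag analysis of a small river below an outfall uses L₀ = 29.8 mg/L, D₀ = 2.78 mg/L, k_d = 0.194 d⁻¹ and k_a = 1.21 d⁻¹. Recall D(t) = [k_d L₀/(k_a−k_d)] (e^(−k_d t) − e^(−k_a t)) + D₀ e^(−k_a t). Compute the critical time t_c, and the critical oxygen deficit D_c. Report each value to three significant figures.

t_c = [1/(k_a−k_d)] ln[(k_a/k_d)(1 − D₀(k_a−k_d)/(k_d L₀))]
= [1/(1.21−0.194)] ln[(1.21/0.194)(1 − 2.78×1.016/(0.194×29.8))]
= (1/1.016) ln[6.237 × 0.5114] = 0.9843 × ln(3.190) = 0.9843 × 1.160 = 1.142 d.
D_c = (k_d/k_a) L₀ e^(−k_d t_c) = (0.194/1.21) × 29.8 × e^(−0.194×1.142) = 0.1603 × 29.8 × 0.8013 = 3.829 mg/L.

t_c ≈ 1.14 d; D_c ≈ 3.83 mg/L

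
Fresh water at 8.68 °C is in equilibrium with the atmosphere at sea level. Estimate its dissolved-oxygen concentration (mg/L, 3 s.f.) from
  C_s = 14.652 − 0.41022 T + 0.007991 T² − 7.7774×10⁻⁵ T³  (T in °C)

C_s = 14.652 − 0.41022×8.68 + 0.007991×8.68² − 7.7774×10⁻⁵×8.68³ = 11.64 mg/L.

C_s ≈ 11.6 mg/L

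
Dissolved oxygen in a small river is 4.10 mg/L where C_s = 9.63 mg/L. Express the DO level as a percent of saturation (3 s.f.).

42.6 % saturation

% saturation = C/C_s × 100 = 4.10/9.63 × 100 = 42.6 %.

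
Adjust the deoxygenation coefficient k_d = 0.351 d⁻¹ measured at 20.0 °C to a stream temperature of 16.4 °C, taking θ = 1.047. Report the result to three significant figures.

k_d ≈ 0.298 d⁻¹

k_d(T₂) = k_d(T₁) · θ^(T₂−T₁) = 0.351 × 1.047^(16.4−20.0)
= 0.351 × 1.047^-3.60 = 0.351 × 0.8476 = 0.2975 d⁻¹.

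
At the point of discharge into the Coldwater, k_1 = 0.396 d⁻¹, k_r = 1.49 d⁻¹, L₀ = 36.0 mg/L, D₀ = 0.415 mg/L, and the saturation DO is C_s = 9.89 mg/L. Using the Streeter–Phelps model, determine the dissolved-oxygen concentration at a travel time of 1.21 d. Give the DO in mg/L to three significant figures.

DO ≈ 3.90 mg/L

k_1 L₀/(k_r−k_1) = 0.396×36.0/(1.49−0.396) = 14.26/1.094 = 13.03 mg/L.
e^(−k_1 t) = e^(−0.396×1.210) = 0.6193; e^(−k_r t) = e^(−1.49×1.210) = 0.1648.
D = 13.03 × (0.6193 − 0.1648) + 0.415 × 0.1648 = 5.922 + 0.06840 = 5.991 mg/L.
DO = C_s − D = 9.89 − 5.991 = 3.899 mg/L.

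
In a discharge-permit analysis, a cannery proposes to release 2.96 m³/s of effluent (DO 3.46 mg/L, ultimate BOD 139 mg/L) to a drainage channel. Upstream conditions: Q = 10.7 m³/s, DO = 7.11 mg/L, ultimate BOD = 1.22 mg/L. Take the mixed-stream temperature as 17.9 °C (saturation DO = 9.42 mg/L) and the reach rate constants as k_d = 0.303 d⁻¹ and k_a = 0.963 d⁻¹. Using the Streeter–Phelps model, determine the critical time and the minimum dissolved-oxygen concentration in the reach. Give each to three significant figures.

t_c ≈ 1.38 d; minimum DO ≈ 2.98 mg/L

Mixed DO = (10.7×7.11 + 2.96×3.46)/(10.7+2.96) = 86.32/13.66 = 6.319 mg/L.
Mixed L₀ = (10.7×1.22 + 2.96×139)/(13.66) = 424.5/13.66 = 31.08 mg/L.
Initial deficit D₀ = C_s − DO₀ = 9.42 − 6.319 = 3.101 mg/L.
t_c = (1/0.6600) ln[(0.963/0.303)(1 − 3.101×0.6600/(0.303×31.08))] = 1.515 × ln(2.487) = 1.381 d.
D_c = (0.303/0.963) × 31.08 × e^(−0.303×1.381) = 0.3146 × 31.08 × 0.6581 = 6.435 mg/L.
Minimum DO = 9.42 − 6.435 = 2.985 mg/L.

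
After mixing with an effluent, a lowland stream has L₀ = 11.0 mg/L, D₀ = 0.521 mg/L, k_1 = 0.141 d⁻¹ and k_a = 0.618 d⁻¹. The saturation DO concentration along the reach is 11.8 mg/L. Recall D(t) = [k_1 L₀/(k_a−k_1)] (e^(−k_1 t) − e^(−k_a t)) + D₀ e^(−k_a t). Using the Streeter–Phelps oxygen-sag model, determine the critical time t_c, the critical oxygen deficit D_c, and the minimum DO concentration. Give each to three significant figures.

t_c ≈ 2.73 d; D_c ≈ 1.71 mg/L; min DO ≈ 10.1 mg/L

At the critical point dD/dt = 0, so k_1 L₀ e^(−k_1 t) = k_a D. Substituting D(t) from the Streeter–Phelps equation and solving for t gives
t_c = ln[(k_a/k_1)(1 − D₀(k_a−k_1)/(k_1 L₀))] / (k_a−k_1).
Here k_a−k_1 = 0.4770 d⁻¹ and 1 − D₀(k_a−k_1)/(k_1 L₀) = 1 − 0.521×0.4770/(0.141×11.0) = 0.8398, so
t_c = ln(4.383 × 0.8398) / 0.4770 = 1.303 / 0.4770 = 2.732 d.
D_c = (k_1/k_a) L₀ e^(−k_1 t_c) = (0.141/0.618) × 11.0 × e^(−0.141×2.732) = 0.2282 × 11.0 × 0.6803 = 1.707 mg/L.
Minimum DO = C_s − D_c = 11.8 − 1.707 = 10.09 mg/L.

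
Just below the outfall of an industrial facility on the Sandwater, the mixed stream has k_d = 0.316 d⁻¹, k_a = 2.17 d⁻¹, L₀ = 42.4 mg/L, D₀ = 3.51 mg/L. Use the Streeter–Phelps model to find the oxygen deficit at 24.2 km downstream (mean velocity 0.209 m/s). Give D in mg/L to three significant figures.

Travel time t = x/v = 24.2 km / (0.209 m/s) = 24200 m / 0.209 m/s = 115800 s = 1.340 d.
k_d L₀/(k_a−k_d) = 0.316×42.4/(2.17−0.316) = 13.40/1.854 = 7.227 mg/L.
e^(−k_d t) = e^(−0.316×1.340) = 0.6548; e^(−k_a t) = e^(−2.17×1.340) = 0.05458.
D = 7.227 × (0.6548 − 0.05458) + 3.51 × 0.05458 = 4.337 + 0.1916 = 4.529 mg/L.

D ≈ 4.53 mg/L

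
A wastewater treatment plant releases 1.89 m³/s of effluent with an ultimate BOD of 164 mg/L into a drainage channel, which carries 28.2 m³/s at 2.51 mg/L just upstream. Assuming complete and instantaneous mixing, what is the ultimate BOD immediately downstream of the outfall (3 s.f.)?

12.7 mg/L

Flow-weighted mixing: C = (Q_r C_r + Q_w C_w)/(Q_r + Q_w)
= (28.2×2.51 + 1.89×164)/(28.2 + 1.89) = 380.7/30.09 = 12.65 mg/L.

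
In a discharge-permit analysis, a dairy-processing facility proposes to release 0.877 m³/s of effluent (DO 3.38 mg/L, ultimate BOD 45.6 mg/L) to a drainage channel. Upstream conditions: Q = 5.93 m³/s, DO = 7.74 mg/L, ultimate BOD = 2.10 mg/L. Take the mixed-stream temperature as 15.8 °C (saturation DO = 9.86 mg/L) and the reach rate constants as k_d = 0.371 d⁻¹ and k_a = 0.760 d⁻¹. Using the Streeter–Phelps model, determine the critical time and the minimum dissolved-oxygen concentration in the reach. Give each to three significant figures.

Mixed DO = (5.93×7.74 + 0.877×3.38)/(5.93+0.877) = 48.86/6.807 = 7.178 mg/L.
Mixed L₀ = (5.93×2.10 + 0.877×45.6)/(6.807) = 52.44/6.807 = 7.704 mg/L.
Initial deficit D₀ = C_s − DO₀ = 9.86 − 7.178 = 2.682 mg/L.
t_c = (1/0.3890) ln[(0.760/0.371)(1 − 2.682×0.3890/(0.371×7.704))] = 2.571 × ln(1.301) = 0.6762 d.
D_c = (0.371/0.760) × 7.704 × e^(−0.371×0.6762) = 0.4882 × 7.704 × 0.7781 = 2.927 mg/L.
Minimum DO = 9.86 − 2.927 = 6.933 mg/L.

t_c ≈ 0.676 d; minimum DO ≈ 6.93 mg/L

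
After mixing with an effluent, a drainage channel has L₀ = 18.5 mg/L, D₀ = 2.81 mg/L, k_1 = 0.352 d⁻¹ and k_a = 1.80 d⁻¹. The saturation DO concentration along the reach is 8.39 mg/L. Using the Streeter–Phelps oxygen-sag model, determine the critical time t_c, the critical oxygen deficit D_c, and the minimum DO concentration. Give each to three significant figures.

t_c ≈ 0.450 d; D_c ≈ 3.09 mg/L; min DO ≈ 5.30 mg/L

With k_a/k_1 = 5.114 and 1 − D₀(k_a−k_1)/(k_1 L₀) = 0.3752,
t_c = ln(5.114 × 0.3752) / (1.80 − 0.352) = ln(1.918) / 1.448 = 0.6515/1.448 = 0.4500 d.
L(t_c) = L₀ e^(−k_1 t_c) = 18.5 × 0.8535 = 15.79 mg/L, and at the critical point k_a D_c = k_1 L, so D_c = (0.352/1.80) × 15.79 = 3.088 mg/L.
Minimum DO = C_s − D_c = 8.39 − 3.088 = 5.302 mg/L.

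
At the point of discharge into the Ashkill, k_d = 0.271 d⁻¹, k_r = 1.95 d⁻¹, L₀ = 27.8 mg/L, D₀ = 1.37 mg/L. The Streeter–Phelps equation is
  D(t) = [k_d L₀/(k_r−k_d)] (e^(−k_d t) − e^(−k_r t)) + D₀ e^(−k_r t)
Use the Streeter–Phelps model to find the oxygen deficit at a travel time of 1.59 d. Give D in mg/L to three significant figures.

k_d L₀/(k_r−k_d) = 0.271×27.8/(1.95−0.271) = 7.534/1.679 = 4.487 mg/L.
e^(−k_d t) = e^(−0.271×1.590) = 0.6499; e^(−k_r t) = e^(−1.95×1.590) = 0.04503.
D = 4.487 × (0.6499 − 0.04503) + 1.37 × 0.04503 = 2.714 + 0.06169 = 2.776 mg/L.

D ≈ 2.78 mg/L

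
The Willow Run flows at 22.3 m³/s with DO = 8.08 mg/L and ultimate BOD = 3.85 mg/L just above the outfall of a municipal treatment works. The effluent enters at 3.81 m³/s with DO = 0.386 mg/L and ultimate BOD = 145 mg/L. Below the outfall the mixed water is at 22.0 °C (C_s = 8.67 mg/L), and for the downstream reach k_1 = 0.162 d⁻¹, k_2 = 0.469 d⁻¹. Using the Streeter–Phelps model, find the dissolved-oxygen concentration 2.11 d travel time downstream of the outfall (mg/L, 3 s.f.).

Mixed DO = (22.3×8.08 + 3.81×0.386)/(22.3+3.81) = 181.7/26.11 = 6.957 mg/L.
Mixed L₀ = (22.3×3.85 + 3.81×145)/(26.11) = 638.3/26.11 = 24.45 mg/L.
Initial deficit D₀ = C_s − DO₀ = 8.67 − 6.957 = 1.713 mg/L.
D(2.11) = [0.162×24.45/(0.469−0.162)](e^(−0.162×2.11) − e^(−0.469×2.11)) + 1.713 e^(−0.469×2.11)
= 12.90 × (0.7105 − 0.3717) + 1.713 × 0.3717 = 5.007 mg/L.
DO = 8.67 − 5.007 = 3.663 mg/L.

DO ≈ 3.66 mg/L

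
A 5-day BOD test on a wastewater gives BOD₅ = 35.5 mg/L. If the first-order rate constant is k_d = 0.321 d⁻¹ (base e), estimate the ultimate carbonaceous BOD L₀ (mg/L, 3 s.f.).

BOD₅ = L₀(1 − e^(−5k_d)) ⇒ L₀ = BOD₅ / (1 − e^(−5×0.321))
= 35.5 / (1 − 0.2009) = 35.5 / 0.7991 = 44.42 mg/L.

L₀ ≈ 44.4 mg/L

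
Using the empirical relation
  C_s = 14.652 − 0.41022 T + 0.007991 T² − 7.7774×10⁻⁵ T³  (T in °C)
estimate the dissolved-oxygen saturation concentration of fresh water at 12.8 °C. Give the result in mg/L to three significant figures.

C_s ≈ 10.5 mg/L

C_s = 14.652 − 0.41022×12.8 + 0.007991×12.8² − 7.7774×10⁻⁵×12.8³ = 10.55 mg/L.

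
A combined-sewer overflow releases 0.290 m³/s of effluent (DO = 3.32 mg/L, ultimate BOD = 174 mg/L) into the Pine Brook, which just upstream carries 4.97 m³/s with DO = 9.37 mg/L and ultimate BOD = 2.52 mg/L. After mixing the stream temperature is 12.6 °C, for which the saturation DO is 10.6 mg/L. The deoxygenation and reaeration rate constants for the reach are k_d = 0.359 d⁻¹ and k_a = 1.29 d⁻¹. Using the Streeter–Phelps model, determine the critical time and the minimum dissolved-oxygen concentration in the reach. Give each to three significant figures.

Mixed DO = (4.97×9.37 + 0.290×3.32)/(4.97+0.290) = 47.53/5.260 = 9.036 mg/L.
Mixed L₀ = (4.97×2.52 + 0.290×174)/(5.260) = 62.98/5.260 = 11.97 mg/L.
Initial deficit D₀ = C_s − DO₀ = 10.6 − 9.036 = 1.564 mg/L.
t_c = (1/0.9310) ln[(1.29/0.359)(1 − 1.564×0.9310/(0.359×11.97))] = 1.074 × ln(2.377) = 0.9298 d.
D_c = (0.359/1.29) × 11.97 × e^(−0.359×0.9298) = 0.2783 × 11.97 × 0.7162 = 2.387 mg/L.
Minimum DO = 10.6 − 2.387 = 8.213 mg/L.

t_c ≈ 0.930 d; minimum DO ≈ 8.21 mg/L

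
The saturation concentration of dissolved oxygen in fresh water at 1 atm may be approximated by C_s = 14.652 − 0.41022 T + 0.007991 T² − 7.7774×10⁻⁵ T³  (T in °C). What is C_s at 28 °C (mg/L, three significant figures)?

C_s ≈ 7.72 mg/L

C_s = 14.652 − 0.41022×28 + 0.007991×28² − 7.7774×10⁻⁵×28³ = 7.723 mg/L.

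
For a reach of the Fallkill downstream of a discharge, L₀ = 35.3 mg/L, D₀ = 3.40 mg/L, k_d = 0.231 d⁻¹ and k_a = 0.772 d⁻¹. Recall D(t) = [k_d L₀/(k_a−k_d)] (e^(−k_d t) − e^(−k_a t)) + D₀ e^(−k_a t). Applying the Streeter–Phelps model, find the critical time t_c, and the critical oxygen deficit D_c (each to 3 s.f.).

With k_a/k_d = 3.342 and 1 − D₀(k_a−k_d)/(k_d L₀) = 0.7744,
t_c = ln(3.342 × 0.7744) / (0.772 − 0.231) = ln(2.588) / 0.5410 = 0.9509/0.5410 = 1.758 d.
L(t_c) = L₀ e^(−k_d t_c) = 35.3 × 0.6663 = 23.52 mg/L, and at the critical point k_a D_c = k_d L, so D_c = (0.231/0.772) × 23.52 = 7.038 mg/L.

t_c ≈ 1.76 d; D_c ≈ 7.04 mg/L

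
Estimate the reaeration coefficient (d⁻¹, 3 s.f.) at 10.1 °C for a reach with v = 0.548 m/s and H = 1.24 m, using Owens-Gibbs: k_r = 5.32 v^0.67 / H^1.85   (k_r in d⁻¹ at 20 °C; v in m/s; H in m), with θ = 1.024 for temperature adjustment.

k_r(20) = 5.32 × 0.548^0.67 / 1.24^1.85 = 5.32 × 0.6683 / 1.489 = 2.388 d⁻¹.
k_r(10.1) = 2.388 × 1.024^(10.1−20) = 2.388 × 0.7907 = 1.888 d⁻¹.

k_r ≈ 1.89 d⁻¹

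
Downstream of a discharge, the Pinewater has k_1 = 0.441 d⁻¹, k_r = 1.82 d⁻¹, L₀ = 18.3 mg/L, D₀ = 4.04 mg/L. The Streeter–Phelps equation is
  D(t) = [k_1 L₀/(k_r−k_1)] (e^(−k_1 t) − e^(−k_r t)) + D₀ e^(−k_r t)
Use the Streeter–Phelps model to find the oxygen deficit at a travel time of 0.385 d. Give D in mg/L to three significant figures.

k_1 L₀/(k_r−k_1) = 0.441×18.3/(1.82−0.441) = 8.070/1.379 = 5.852 mg/L.
e^(−k_1 t) = e^(−0.441×0.3850) = 0.8438; e^(−k_r t) = e^(−1.82×0.3850) = 0.4962.
D = 5.852 × (0.8438 − 0.4962) + 4.04 × 0.4962 = 2.034 + 2.005 = 4.039 mg/L.

D ≈ 4.04 mg/L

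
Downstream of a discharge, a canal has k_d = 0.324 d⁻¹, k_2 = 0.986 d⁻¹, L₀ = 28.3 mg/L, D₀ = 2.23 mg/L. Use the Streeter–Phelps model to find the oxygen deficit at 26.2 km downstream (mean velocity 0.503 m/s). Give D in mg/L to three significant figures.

D ≈ 4.98 mg/L

Travel time t = x/v = 26.2 km / (0.503 m/s) = 26200 m / 0.503 m/s = 52090 s = 0.6029 d.
k_d L₀/(k_2−k_d) = 0.324×28.3/(0.986−0.324) = 9.169/0.6620 = 13.85 mg/L.
e^(−k_d t) = e^(−0.324×0.6029) = 0.8226; e^(−k_2 t) = e^(−0.986×0.6029) = 0.5519.
D = 13.85 × (0.8226 − 0.5519) + 2.23 × 0.5519 = 3.749 + 1.231 = 4.980 mg/L.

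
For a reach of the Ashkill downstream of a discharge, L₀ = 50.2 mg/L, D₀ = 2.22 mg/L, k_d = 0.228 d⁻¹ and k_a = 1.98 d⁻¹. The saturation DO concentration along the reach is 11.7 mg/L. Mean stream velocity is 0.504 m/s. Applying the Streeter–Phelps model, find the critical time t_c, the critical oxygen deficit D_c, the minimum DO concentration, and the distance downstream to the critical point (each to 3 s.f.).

t_c ≈ 0.997 d; D_c ≈ 4.61 mg/L; min DO ≈ 7.09 mg/L; x_c ≈ 43.4 km

t_c = [1/(k_a−k_d)] ln[(k_a/k_d)(1 − D₀(k_a−k_d)/(k_d L₀))]
= [1/(1.98−0.228)] ln[(1.98/0.228)(1 − 2.22×1.752/(0.228×50.2))]
= (1/1.752) ln[8.684 × 0.6602] = 0.5708 × ln(5.733) = 0.5708 × 1.746 = 0.9967 d.
D_c = (k_d/k_a) L₀ e^(−k_d t_c) = (0.228/1.98) × 50.2 × e^(−0.228×0.9967) = 0.1152 × 50.2 × 0.7967 = 4.606 mg/L.
Minimum DO = C_s − D_c = 11.7 − 4.606 = 7.094 mg/L.
x_c = v t_c = 0.504 m/s × 0.9967 d × 86400 s/d = 43400 m ≈ 43.4 km.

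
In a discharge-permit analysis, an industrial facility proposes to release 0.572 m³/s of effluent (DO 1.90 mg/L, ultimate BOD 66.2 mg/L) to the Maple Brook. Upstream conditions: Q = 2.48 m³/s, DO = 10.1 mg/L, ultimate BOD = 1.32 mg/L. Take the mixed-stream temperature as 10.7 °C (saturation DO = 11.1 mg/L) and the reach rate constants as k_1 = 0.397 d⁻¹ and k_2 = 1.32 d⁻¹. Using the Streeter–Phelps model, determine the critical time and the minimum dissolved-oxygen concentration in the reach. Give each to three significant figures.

t_c ≈ 0.678 d; minimum DO ≈ 8.00 mg/L

Mixed DO = (2.48×10.1 + 0.572×1.90)/(2.48+0.572) = 26.13/3.052 = 8.563 mg/L.
Mixed L₀ = (2.48×1.32 + 0.572×66.2)/(3.052) = 41.14/3.052 = 13.48 mg/L.
Initial deficit D₀ = C_s − DO₀ = 11.1 − 8.563 = 2.537 mg/L.
t_c = (1/0.9230) ln[(1.32/0.397)(1 − 2.537×0.9230/(0.397×13.48))] = 1.083 × ln(1.870) = 0.6782 d.
D_c = (0.397/1.32) × 13.48 × e^(−0.397×0.6782) = 0.3008 × 13.48 × 0.7639 = 3.097 mg/L.
Minimum DO = 11.1 − 3.097 = 8.003 mg/L.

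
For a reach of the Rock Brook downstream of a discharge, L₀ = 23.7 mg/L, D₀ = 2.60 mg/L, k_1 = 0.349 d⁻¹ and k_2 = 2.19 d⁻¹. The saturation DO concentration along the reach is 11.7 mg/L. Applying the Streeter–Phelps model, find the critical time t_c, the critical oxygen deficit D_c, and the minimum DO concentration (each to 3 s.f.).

t_c ≈ 0.528 d; D_c ≈ 3.14 mg/L; min DO ≈ 8.56 mg/L

With k_2/k_1 = 6.275 and 1 − D₀(k_2−k_1)/(k_1 L₀) = 0.4213,
t_c = ln(6.275 × 0.4213) / (2.19 − 0.349) = ln(2.644) / 1.841 = 0.9722/1.841 = 0.5281 d.
D_c = (k_1/k_2) L₀ e^(−k_1 t_c) = (0.349/2.19) × 23.7 × e^(−0.349×0.5281) = 0.1594 × 23.7 × 0.8317 = 3.141 mg/L.
Minimum DO = C_s − D_c = 11.7 − 3.141 = 8.559 mg/L.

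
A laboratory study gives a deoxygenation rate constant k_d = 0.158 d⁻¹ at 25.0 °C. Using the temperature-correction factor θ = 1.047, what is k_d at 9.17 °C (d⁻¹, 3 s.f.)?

k_d(T₂) = k_d(T₁) · θ^(T₂−T₁) = 0.158 × 1.047^(9.17−25.0)
= 0.158 × 1.047^-15.8 = 0.158 × 0.4833 = 0.07637 d⁻¹.

k_d ≈ 0.0764 d⁻¹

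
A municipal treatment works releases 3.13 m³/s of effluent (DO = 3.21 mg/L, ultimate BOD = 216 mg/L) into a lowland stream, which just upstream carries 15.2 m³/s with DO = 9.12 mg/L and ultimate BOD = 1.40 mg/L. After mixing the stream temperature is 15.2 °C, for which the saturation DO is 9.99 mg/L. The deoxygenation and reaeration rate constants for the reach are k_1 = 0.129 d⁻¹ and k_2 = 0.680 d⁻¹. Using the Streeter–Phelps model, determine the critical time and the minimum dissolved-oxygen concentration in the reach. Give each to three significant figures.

Mixed DO = (15.2×9.12 + 3.13×3.21)/(15.2+3.13) = 148.7/18.33 = 8.111 mg/L.
Mixed L₀ = (15.2×1.40 + 3.13×216)/(18.33) = 697.4/18.33 = 38.04 mg/L.
Initial deficit D₀ = C_s − DO₀ = 9.99 − 8.111 = 1.879 mg/L.
t_c = (1/0.5510) ln[(0.680/0.129)(1 − 1.879×0.5510/(0.129×38.04))] = 1.815 × ln(4.159) = 2.587 d.
D_c = (0.129/0.680) × 38.04 × e^(−0.129×2.587) = 0.1897 × 38.04 × 0.7163 = 5.170 mg/L.
Minimum DO = 9.99 − 5.170 = 4.820 mg/L.

t_c ≈ 2.59 d; minimum DO ≈ 4.82 mg/L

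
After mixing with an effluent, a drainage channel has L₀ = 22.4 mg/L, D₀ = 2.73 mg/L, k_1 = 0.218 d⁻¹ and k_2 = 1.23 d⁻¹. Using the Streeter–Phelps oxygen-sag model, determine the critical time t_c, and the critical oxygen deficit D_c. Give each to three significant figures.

t_c ≈ 0.885 d; D_c ≈ 3.27 mg/L

With k_2/k_1 = 5.642 and 1 − D₀(k_2−k_1)/(k_1 L₀) = 0.4342,
t_c = ln(5.642 × 0.4342) / (1.23 − 0.218) = ln(2.450) / 1.012 = 0.8961/1.012 = 0.8855 d.
L(t_c) = L₀ e^(−k_1 t_c) = 22.4 × 0.8245 = 18.47 mg/L, and at the critical point k_2 D_c = k_1 L, so D_c = (0.218/1.23) × 18.47 = 3.273 mg/L.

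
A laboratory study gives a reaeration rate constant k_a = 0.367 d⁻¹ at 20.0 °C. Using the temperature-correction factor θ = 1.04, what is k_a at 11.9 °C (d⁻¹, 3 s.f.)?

k_a ≈ 0.267 d⁻¹

k_a(T₂) = k_a(T₁) · θ^(T₂−T₁) = 0.367 × 1.04^(11.9−20.0)
= 0.367 × 1.04^-8.10 = 0.367 × 0.7278 = 0.2671 d⁻¹.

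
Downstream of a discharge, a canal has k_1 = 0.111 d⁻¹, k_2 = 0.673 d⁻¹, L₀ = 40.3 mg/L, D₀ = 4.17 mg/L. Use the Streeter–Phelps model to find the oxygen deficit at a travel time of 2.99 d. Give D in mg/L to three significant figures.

D ≈ 5.20 mg/L

k_1 L₀/(k_2−k_1) = 0.111×40.3/(0.673−0.111) = 4.473/0.5620 = 7.960 mg/L.
e^(−k_1 t) = e^(−0.111×2.990) = 0.7176; e^(−k_2 t) = e^(−0.673×2.990) = 0.1337.
D = 7.960 × (0.7176 − 0.1337) + 4.17 × 0.1337 = 4.647 + 0.5575 = 5.205 mg/L.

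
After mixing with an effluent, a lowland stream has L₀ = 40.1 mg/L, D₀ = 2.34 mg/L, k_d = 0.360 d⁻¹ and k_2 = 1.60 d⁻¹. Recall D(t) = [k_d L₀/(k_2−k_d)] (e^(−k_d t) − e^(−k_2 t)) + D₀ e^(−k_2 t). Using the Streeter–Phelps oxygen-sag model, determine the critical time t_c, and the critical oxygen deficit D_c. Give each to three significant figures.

With k_2/k_d = 4.444 and 1 − D₀(k_2−k_d)/(k_d L₀) = 0.7990,
t_c = ln(4.444 × 0.7990) / (1.60 − 0.360) = ln(3.551) / 1.240 = 1.267/1.240 = 1.022 d.
L(t_c) = L₀ e^(−k_d t_c) = 40.1 × 0.6922 = 27.76 mg/L, and at the critical point k_2 D_c = k_d L, so D_c = (0.360/1.60) × 27.76 = 6.245 mg/L.

t_c ≈ 1.02 d; D_c ≈ 6.25 mg/L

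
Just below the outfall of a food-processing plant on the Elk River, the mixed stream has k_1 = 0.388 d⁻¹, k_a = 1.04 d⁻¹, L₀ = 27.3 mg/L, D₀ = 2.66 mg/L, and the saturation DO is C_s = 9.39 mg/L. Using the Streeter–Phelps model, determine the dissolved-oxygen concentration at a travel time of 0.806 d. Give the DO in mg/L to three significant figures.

k_1 L₀/(k_a−k_1) = 0.388×27.3/(1.04−0.388) = 10.59/0.6520 = 16.25 mg/L.
e^(−k_1 t) = e^(−0.388×0.8060) = 0.7314; e^(−k_a t) = e^(−1.04×0.8060) = 0.4325.
D = 16.25 × (0.7314 − 0.4325) + 2.66 × 0.4325 = 4.857 + 1.150 = 6.008 mg/L.
DO = C_s − D = 9.39 − 6.008 = 3.382 mg/L.

DO ≈ 3.38 mg/L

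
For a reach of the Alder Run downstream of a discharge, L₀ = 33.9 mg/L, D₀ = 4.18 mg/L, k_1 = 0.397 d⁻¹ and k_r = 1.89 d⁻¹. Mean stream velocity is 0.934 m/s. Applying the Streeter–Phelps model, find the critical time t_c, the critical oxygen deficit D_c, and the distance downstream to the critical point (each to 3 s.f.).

t_c ≈ 0.628 d; D_c ≈ 5.55 mg/L; x_c ≈ 50.7 km

t_c = [1/(k_r−k_1)] ln[(k_r/k_1)(1 − D₀(k_r−k_1)/(k_1 L₀))]
= [1/(1.89−0.397)] ln[(1.89/0.397)(1 − 4.18×1.493/(0.397×33.9))]
= (1/1.493) ln[4.761 × 0.5363] = 0.6698 × ln(2.553) = 0.6698 × 0.9373 = 0.6278 d.
D_c = (k_1/k_r) L₀ e^(−k_1 t_c) = (0.397/1.89) × 33.9 × e^(−0.397×0.6278) = 0.2101 × 33.9 × 0.7794 = 5.550 mg/L.
x_c = v t_c = 0.934 m/s × 0.6278 d × 86400 s/d = 50660 m ≈ 50.7 km.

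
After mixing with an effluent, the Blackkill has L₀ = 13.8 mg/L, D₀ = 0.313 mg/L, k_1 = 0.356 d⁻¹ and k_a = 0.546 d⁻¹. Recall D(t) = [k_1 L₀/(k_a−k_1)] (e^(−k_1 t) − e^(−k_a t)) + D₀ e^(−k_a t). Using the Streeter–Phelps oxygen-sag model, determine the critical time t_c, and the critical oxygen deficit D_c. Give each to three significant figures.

At the critical point dD/dt = 0, so k_1 L₀ e^(−k_1 t) = k_a D. Substituting D(t) from the Streeter–Phelps equation and solving for t gives
t_c = ln[(k_a/k_1)(1 − D₀(k_a−k_1)/(k_1 L₀))] / (k_a−k_1).
Here k_a−k_1 = 0.1900 d⁻¹ and 1 − D₀(k_a−k_1)/(k_1 L₀) = 1 − 0.313×0.1900/(0.356×13.8) = 0.9879, so
t_c = ln(1.534 × 0.9879) / 0.1900 = 0.4155 / 0.1900 = 2.187 d.
L(t_c) = L₀ e^(−k_1 t_c) = 13.8 × 0.4591 = 6.335 mg/L, and at the critical point k_a D_c = k_1 L, so D_c = (0.356/0.546) × 6.335 = 4.131 mg/L.

t_c ≈ 2.19 d; D_c ≈ 4.13 mg/L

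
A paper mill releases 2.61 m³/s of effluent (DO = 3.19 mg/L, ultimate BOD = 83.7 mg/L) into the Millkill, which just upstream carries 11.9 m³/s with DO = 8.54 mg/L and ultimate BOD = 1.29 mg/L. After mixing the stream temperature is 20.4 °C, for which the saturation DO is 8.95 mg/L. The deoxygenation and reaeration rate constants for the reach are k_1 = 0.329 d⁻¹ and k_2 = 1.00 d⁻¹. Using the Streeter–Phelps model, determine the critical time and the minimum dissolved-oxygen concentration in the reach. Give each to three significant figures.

Mixed DO = (11.9×8.54 + 2.61×3.19)/(11.9+2.61) = 110.0/14.51 = 7.578 mg/L.
Mixed L₀ = (11.9×1.29 + 2.61×83.7)/(14.51) = 233.8/14.51 = 16.11 mg/L.
Initial deficit D₀ = C_s − DO₀ = 8.95 − 7.578 = 1.372 mg/L.
t_c = (1/0.6710) ln[(1.00/0.329)(1 − 1.372×0.6710/(0.329×16.11))] = 1.490 × ln(2.512) = 1.372 d.
D_c = (0.329/1.00) × 16.11 × e^(−0.329×1.372) = 0.3290 × 16.11 × 0.6367 = 3.375 mg/L.
Minimum DO = 8.95 − 3.375 = 5.575 mg/L.

t_c ≈ 1.37 d; minimum DO ≈ 5.57 mg/L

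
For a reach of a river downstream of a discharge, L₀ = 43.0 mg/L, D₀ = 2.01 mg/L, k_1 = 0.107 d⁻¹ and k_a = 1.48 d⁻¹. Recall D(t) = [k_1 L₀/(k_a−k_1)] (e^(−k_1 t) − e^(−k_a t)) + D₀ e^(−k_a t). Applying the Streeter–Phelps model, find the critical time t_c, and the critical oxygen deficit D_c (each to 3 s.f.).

t_c ≈ 1.25 d; D_c ≈ 2.72 mg/L

At the critical point dD/dt = 0, so k_1 L₀ e^(−k_1 t) = k_a D. Substituting D(t) from the Streeter–Phelps equation and solving for t gives
t_c = ln[(k_a/k_1)(1 − D₀(k_a−k_1)/(k_1 L₀))] / (k_a−k_1).
Here k_a−k_1 = 1.373 d⁻¹ and 1 − D₀(k_a−k_1)/(k_1 L₀) = 1 − 2.01×1.373/(0.107×43.0) = 0.4002, so
t_c = ln(13.83 × 0.4002) / 1.373 = 1.711 / 1.373 = 1.246 d.
D_c = (k_1/k_a) L₀ e^(−k_1 t_c) = (0.107/1.48) × 43.0 × e^(−0.107×1.246) = 0.07230 × 43.0 × 0.8752 = 2.721 mg/L.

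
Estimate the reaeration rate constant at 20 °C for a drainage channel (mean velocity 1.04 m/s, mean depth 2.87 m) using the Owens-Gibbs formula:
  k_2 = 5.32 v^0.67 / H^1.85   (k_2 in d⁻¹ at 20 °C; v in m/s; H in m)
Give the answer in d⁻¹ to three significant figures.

k_2 ≈ 0.777 d⁻¹

k_2 = 5.32 × 1.04^0.67 / 2.87^1.85 = 5.32 × 1.027 / 7.032 = 0.7767 d⁻¹.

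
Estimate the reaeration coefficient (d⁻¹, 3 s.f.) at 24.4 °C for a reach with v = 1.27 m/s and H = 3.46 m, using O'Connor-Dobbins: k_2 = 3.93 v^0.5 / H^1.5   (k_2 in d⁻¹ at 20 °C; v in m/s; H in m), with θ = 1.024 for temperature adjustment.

k_2 ≈ 0.764 d⁻¹

k_2(20) = 3.93 × 1.27^0.5 / 3.46^1.5 = 3.93 × 1.127 / 6.436 = 0.6881 d⁻¹.
k_2(24.4) = 0.6881 × 1.024^(24.4−20) = 0.6881 × 1.110 = 0.7638 d⁻¹.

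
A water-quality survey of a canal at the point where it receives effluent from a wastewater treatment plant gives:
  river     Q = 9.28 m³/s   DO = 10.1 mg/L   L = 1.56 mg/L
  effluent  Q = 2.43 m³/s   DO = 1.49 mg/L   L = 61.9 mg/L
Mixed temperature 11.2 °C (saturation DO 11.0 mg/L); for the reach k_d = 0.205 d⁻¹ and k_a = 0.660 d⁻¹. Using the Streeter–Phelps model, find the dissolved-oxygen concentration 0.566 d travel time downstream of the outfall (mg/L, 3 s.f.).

Mixed DO = (9.28×10.1 + 2.43×1.49)/(9.28+2.43) = 97.35/11.71 = 8.313 mg/L.
Mixed L₀ = (9.28×1.56 + 2.43×61.9)/(11.71) = 164.9/11.71 = 14.08 mg/L.
Initial deficit D₀ = C_s − DO₀ = 11.0 − 8.313 = 2.687 mg/L.
D(0.566) = [0.205×14.08/(0.660−0.205)](e^(−0.205×0.566) − e^(−0.660×0.566)) + 2.687 e^(−0.660×0.566)
= 6.344 × (0.8904 − 0.6883) + 2.687 × 0.6883 = 3.132 mg/L.
DO = 11.0 − 3.132 = 7.868 mg/L.

DO ≈ 7.87 mg/L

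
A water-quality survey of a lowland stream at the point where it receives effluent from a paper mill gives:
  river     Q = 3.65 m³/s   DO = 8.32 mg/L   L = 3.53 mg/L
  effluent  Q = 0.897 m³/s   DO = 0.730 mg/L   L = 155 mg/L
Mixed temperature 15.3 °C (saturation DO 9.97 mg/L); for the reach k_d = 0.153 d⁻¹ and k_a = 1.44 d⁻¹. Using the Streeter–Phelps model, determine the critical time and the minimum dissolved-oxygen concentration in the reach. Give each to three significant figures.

t_c ≈ 0.521 d; minimum DO ≈ 6.69 mg/L

Mixed DO = (3.65×8.32 + 0.897×0.730)/(3.65+0.897) = 31.02/4.547 = 6.823 mg/L.
Mixed L₀ = (3.65×3.53 + 0.897×155)/(4.547) = 151.9/4.547 = 33.41 mg/L.
Initial deficit D₀ = C_s − DO₀ = 9.97 − 6.823 = 3.147 mg/L.
t_c = (1/1.287) ln[(1.44/0.153)(1 − 3.147×1.287/(0.153×33.41))] = 0.7770 × ln(1.954) = 0.5205 d.
D_c = (0.153/1.44) × 33.41 × e^(−0.153×0.5205) = 0.1062 × 33.41 × 0.9235 = 3.278 mg/L.
Minimum DO = 9.97 − 3.278 = 6.692 mg/L.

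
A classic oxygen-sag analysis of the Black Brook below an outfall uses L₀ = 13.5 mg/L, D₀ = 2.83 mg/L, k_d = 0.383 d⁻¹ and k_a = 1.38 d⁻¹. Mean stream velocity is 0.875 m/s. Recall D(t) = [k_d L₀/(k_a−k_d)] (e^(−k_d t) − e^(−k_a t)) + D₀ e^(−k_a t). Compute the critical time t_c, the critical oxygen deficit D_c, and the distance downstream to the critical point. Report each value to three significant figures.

At the critical point dD/dt = 0, so k_d L₀ e^(−k_d t) = k_a D. Substituting D(t) from the Streeter–Phelps equation and solving for t gives
t_c = ln[(k_a/k_d)(1 − D₀(k_a−k_d)/(k_d L₀))] / (k_a−k_d).
Here k_a−k_d = 0.9970 d⁻¹ and 1 − D₀(k_a−k_d)/(k_d L₀) = 1 − 2.83×0.9970/(0.383×13.5) = 0.4543, so
t_c = ln(3.603 × 0.4543) / 0.9970 = 0.4928 / 0.9970 = 0.4943 d.
L(t_c) = L₀ e^(−k_d t_c) = 13.5 × 0.8275 = 11.17 mg/L, and at the critical point k_a D_c = k_d L, so D_c = (0.383/1.38) × 11.17 = 3.101 mg/L.
x_c = v t_c = 0.875 m/s × 0.4943 d × 86400 s/d = 37370 m ≈ 37.4 km.

t_c ≈ 0.494 d; D_c ≈ 3.10 mg/L; x_c ≈ 37.4 km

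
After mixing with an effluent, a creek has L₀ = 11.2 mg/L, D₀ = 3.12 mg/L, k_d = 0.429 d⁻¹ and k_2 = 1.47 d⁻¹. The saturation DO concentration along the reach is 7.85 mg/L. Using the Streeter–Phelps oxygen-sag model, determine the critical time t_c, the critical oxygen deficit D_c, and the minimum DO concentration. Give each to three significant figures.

t_c ≈ 0.101 d; D_c ≈ 3.13 mg/L; min DO ≈ 4.72 mg/L

t_c = [1/(k_2−k_d)] ln[(k_2/k_d)(1 − D₀(k_2−k_d)/(k_d L₀))]
= [1/(1.47−0.429)] ln[(1.47/0.429)(1 − 3.12×1.041/(0.429×11.2))]
= (1/1.041) ln[3.427 × 0.3240] = 0.9606 × ln(1.110) = 0.9606 × 0.1046 = 0.1005 d.
L(t_c) = L₀ e^(−k_d t_c) = 11.2 × 0.9578 = 10.73 mg/L, and at the critical point k_2 D_c = k_d L, so D_c = (0.429/1.47) × 10.73 = 3.131 mg/L.
Minimum DO = C_s − D_c = 7.85 − 3.131 = 4.719 mg/L.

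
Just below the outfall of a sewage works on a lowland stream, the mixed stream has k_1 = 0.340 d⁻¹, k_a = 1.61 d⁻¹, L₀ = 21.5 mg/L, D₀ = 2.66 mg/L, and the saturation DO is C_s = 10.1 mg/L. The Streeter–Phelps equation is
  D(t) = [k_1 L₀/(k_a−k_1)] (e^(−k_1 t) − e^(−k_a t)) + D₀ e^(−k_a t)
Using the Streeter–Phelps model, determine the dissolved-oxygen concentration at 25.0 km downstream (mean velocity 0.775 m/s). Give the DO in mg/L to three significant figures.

DO ≈ 6.73 mg/L

Travel time t = x/v = 25.0 km / (0.775 m/s) = 25000 m / 0.775 m/s = 32260 s = 0.3734 d.
k_1 L₀/(k_a−k_1) = 0.340×21.5/(1.61−0.340) = 7.310/1.270 = 5.756 mg/L.
e^(−k_1 t) = e^(−0.340×0.3734) = 0.8808; e^(−k_a t) = e^(−1.61×0.3734) = 0.5482.
D = 5.756 × (0.8808 − 0.5482) + 2.66 × 0.5482 = 1.914 + 1.458 = 3.373 mg/L.
DO = C_s − D = 10.1 − 3.373 = 6.727 mg/L.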